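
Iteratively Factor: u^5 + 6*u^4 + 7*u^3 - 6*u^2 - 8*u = (u + 1)*(u^4 + 5*u^3 + 2*u^2 - 8*u) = (u + 1)*(u + 4)*(u^3 + u^2 - 2*u) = u*(u + 1)*(u + 4)*(u^2 + u - 2) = u*(u - 1)*(u + 1)*(u + 4)*(u + 2)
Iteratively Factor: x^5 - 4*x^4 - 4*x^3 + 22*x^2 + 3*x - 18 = (x + 1)*(x^4 - 5*x^3 + x^2 + 21*x - 18) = (x - 3)*(x + 1)*(x^3 - 2*x^2 - 5*x + 6) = (x - 3)^2*(x + 1)*(x^2 + x - 2) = (x - 3)^2*(x + 1)*(x + 2)*(x - 1)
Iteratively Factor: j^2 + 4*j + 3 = (j + 1)*(j + 3)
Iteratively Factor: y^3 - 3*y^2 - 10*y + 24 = (y + 3)*(y^2 - 6*y + 8) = (y - 4)*(y + 3)*(y - 2)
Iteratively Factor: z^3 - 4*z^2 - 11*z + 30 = (z - 5)*(z^2 + z - 6) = (z - 5)*(z - 2)*(z + 3)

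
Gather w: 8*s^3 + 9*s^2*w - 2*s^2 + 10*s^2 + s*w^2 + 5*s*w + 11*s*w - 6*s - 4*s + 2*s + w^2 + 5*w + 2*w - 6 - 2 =8*s^3 + 8*s^2 - 8*s + w^2*(s + 1) + w*(9*s^2 + 16*s + 7) - 8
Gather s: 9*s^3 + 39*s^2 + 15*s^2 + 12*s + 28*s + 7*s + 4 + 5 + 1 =9*s^3 + 54*s^2 + 47*s + 10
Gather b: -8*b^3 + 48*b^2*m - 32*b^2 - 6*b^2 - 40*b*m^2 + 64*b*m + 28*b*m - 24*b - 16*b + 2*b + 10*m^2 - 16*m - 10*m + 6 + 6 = -8*b^3 + b^2*(48*m - 38) + b*(-40*m^2 + 92*m - 38) + 10*m^2 - 26*m + 12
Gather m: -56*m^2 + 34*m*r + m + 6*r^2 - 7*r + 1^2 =-56*m^2 + m*(34*r + 1) + 6*r^2 - 7*r + 1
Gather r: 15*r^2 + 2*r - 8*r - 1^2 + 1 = 15*r^2 - 6*r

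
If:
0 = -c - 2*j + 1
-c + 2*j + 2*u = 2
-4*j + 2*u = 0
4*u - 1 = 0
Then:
No Solution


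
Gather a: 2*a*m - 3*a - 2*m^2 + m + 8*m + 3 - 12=a*(2*m - 3) - 2*m^2 + 9*m - 9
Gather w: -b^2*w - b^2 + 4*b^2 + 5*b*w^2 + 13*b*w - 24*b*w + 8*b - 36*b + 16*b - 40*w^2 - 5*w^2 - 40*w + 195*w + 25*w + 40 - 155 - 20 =3*b^2 - 12*b + w^2*(5*b - 45) + w*(-b^2 - 11*b + 180) - 135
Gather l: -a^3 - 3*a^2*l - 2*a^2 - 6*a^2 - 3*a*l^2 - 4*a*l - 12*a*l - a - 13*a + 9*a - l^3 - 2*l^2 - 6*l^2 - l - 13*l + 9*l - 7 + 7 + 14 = -a^3 - 8*a^2 - 5*a - l^3 + l^2*(-3*a - 8) + l*(-3*a^2 - 16*a - 5) + 14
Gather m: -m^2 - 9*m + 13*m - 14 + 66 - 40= -m^2 + 4*m + 12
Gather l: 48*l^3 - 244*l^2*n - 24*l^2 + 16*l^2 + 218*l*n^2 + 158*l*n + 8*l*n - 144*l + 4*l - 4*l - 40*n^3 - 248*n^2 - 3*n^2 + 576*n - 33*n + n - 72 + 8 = 48*l^3 + l^2*(-244*n - 8) + l*(218*n^2 + 166*n - 144) - 40*n^3 - 251*n^2 + 544*n - 64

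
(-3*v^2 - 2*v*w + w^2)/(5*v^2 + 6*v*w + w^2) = (-3*v + w)/(5*v + w)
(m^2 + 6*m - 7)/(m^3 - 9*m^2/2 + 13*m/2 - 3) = 2*(m + 7)/(2*m^2 - 7*m + 6)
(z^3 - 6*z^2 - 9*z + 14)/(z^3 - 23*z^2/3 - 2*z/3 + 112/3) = 3*(z - 1)/(3*z - 8)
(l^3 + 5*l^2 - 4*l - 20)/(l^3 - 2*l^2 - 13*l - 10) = (l^2 + 3*l - 10)/(l^2 - 4*l - 5)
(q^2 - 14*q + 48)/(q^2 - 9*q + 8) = (q - 6)/(q - 1)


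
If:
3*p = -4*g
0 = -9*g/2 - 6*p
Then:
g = 0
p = 0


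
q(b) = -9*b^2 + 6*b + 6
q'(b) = 6 - 18*b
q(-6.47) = -409.57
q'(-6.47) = 122.46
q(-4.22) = -179.60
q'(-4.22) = 81.96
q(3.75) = -98.06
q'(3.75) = -61.50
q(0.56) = 6.54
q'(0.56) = -4.08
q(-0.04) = 5.75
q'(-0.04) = 6.72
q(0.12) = 6.59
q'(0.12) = 3.84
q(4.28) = -133.19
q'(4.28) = -71.04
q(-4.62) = -213.82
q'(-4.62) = 89.16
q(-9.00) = -777.00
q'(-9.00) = 168.00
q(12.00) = -1218.00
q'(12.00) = -210.00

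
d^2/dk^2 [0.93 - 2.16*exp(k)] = -2.16*exp(k)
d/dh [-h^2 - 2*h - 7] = -2*h - 2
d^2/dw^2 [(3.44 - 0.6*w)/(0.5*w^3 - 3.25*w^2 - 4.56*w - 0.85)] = (-0.9*w^5 + 16.17*w^4 - 104.851*w^3 + 167.8908*w^2 + 324.6018*w + 128.705168)/(0.125*w^9 - 2.4375*w^8 + 12.42375*w^7 + 9.49437499999999*w^6 - 105.0171*w^5 - 218.043975*w^4 - 169.317066*w^3 - 60.068055*w^2 - 9.8838*w - 0.614125)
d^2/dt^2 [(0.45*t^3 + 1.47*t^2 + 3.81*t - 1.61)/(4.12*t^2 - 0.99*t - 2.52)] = (-1.4210854715202e-14*t^5 + 151.56285*t^3 - 65.663976*t^2 + 293.888952*t - 36.92745)/(69.934528*t^6 - 50.413968*t^5 - 116.212428*t^4 + 60.701157*t^3 + 71.081388*t^2 - 18.860688*t - 16.003008)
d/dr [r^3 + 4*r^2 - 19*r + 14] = 3*r^2 + 8*r - 19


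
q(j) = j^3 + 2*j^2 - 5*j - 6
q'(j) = 3*j^2 + 4*j - 5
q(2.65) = 13.40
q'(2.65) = 26.67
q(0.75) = -8.20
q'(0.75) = -0.31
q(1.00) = -8.00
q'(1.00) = 2.00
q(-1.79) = 3.62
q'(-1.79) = -2.55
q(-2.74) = 2.14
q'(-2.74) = 6.56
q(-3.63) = -9.33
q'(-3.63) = 20.01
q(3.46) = 42.06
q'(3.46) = 44.75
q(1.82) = -2.45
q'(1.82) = 12.22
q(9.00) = 840.00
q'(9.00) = 274.00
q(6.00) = 252.00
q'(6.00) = 127.00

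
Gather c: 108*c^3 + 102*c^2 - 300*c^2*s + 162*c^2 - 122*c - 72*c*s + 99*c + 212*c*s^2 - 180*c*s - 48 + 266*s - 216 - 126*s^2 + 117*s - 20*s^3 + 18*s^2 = 108*c^3 + c^2*(264 - 300*s) + c*(212*s^2 - 252*s - 23) - 20*s^3 - 108*s^2 + 383*s - 264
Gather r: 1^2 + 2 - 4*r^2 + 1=4 - 4*r^2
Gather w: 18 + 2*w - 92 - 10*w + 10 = -8*w - 64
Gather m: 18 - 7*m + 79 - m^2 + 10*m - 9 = -m^2 + 3*m + 88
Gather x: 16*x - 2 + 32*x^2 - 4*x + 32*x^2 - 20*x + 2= 64*x^2 - 8*x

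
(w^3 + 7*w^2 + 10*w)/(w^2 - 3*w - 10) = w*(w + 5)/(w - 5)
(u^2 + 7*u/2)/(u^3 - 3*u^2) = (u + 7/2)/(u*(u - 3))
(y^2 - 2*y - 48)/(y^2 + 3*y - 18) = (y - 8)/(y - 3)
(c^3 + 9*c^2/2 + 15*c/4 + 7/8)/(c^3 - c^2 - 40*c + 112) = (8*c^3 + 36*c^2 + 30*c + 7)/(8*(c^3 - c^2 - 40*c + 112))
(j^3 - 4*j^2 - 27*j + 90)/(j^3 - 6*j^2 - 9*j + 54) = (j + 5)/(j + 3)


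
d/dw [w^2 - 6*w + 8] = 2*w - 6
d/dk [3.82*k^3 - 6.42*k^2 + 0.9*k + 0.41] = 11.46*k^2 - 12.84*k + 0.9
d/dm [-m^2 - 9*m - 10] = -2*m - 9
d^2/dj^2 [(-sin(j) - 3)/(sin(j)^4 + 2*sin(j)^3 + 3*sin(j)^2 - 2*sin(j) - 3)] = (9*sin(j)^9 + 70*sin(j)^8 + 148*sin(j)^7 + 160*sin(j)^6 + 73*sin(j)^5 - 42*sin(j)^4 - 188*sin(j)^3 - 156*sin(j)^2 - 63*sin(j) - 66)/(sin(j)^4 + 2*sin(j)^3 + 3*sin(j)^2 - 2*sin(j) - 3)^3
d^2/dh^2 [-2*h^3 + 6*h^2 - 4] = 12 - 12*h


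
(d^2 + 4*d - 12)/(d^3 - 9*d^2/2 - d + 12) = 2*(d + 6)/(2*d^2 - 5*d - 12)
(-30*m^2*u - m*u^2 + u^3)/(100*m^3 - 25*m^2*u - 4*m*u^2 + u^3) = u*(-6*m + u)/(20*m^2 - 9*m*u + u^2)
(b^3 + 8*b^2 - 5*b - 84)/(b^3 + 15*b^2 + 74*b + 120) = (b^2 + 4*b - 21)/(b^2 + 11*b + 30)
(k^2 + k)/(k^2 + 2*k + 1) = k/(k + 1)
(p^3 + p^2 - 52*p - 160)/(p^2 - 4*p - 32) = p + 5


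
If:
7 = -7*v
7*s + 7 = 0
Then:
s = -1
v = -1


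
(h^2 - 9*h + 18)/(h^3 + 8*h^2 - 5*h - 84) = (h - 6)/(h^2 + 11*h + 28)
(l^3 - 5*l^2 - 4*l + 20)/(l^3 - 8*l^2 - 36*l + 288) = (l^3 - 5*l^2 - 4*l + 20)/(l^3 - 8*l^2 - 36*l + 288)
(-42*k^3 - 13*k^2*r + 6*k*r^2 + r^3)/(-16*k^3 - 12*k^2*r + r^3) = (-21*k^2 + 4*k*r + r^2)/(-8*k^2 - 2*k*r + r^2)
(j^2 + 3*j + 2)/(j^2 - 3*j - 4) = (j + 2)/(j - 4)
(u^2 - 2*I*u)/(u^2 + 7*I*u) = (u - 2*I)/(u + 7*I)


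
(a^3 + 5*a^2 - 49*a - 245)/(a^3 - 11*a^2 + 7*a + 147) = (a^2 + 12*a + 35)/(a^2 - 4*a - 21)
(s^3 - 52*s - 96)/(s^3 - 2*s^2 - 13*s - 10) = (s^2 - 2*s - 48)/(s^2 - 4*s - 5)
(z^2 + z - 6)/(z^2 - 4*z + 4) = (z + 3)/(z - 2)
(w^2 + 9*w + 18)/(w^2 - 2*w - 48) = (w + 3)/(w - 8)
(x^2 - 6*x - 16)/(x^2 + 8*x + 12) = (x - 8)/(x + 6)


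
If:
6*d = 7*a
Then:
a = 6*d/7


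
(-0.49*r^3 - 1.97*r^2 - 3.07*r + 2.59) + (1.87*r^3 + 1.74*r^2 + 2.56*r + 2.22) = 1.38*r^3 - 0.23*r^2 - 0.51*r + 4.81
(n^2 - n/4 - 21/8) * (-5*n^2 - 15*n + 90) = -5*n^4 - 55*n^3/4 + 855*n^2/8 + 135*n/8 - 945/4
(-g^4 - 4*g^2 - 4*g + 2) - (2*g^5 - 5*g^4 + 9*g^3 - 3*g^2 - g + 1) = -2*g^5 + 4*g^4 - 9*g^3 - g^2 - 3*g + 1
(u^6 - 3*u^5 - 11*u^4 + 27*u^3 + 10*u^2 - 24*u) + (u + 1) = u^6 - 3*u^5 - 11*u^4 + 27*u^3 + 10*u^2 - 23*u + 1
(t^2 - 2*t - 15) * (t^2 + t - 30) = t^4 - t^3 - 47*t^2 + 45*t + 450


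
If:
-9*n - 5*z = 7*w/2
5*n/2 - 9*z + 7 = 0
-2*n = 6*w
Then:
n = -35/83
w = 35/249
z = 329/498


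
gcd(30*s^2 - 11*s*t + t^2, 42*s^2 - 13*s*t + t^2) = 6*s - t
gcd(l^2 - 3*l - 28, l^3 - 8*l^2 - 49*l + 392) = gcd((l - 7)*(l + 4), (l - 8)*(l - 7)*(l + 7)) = l - 7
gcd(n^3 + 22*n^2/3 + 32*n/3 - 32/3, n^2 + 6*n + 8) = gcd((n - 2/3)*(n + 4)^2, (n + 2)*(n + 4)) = n + 4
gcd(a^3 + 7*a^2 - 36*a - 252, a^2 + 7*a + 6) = a + 6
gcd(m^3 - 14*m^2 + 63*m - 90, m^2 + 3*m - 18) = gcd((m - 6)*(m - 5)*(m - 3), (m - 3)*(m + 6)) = m - 3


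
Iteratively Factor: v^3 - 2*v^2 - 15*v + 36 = (v - 3)*(v^2 + v - 12) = (v - 3)*(v + 4)*(v - 3)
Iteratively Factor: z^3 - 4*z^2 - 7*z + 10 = (z - 1)*(z^2 - 3*z - 10) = (z - 5)*(z - 1)*(z + 2)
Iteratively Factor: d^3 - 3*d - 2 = (d + 1)*(d^2 - d - 2) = (d + 1)^2*(d - 2)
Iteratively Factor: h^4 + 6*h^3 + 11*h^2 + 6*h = (h + 2)*(h^3 + 4*h^2 + 3*h) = h*(h + 2)*(h^2 + 4*h + 3) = h*(h + 2)*(h + 3)*(h + 1)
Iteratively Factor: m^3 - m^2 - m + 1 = (m - 1)*(m^2 - 1) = (m - 1)^2*(m + 1)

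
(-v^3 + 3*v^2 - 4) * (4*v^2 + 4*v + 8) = -4*v^5 + 8*v^4 + 4*v^3 + 8*v^2 - 16*v - 32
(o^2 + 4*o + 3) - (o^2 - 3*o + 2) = 7*o + 1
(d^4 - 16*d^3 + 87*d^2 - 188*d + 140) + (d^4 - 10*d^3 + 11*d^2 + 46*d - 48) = 2*d^4 - 26*d^3 + 98*d^2 - 142*d + 92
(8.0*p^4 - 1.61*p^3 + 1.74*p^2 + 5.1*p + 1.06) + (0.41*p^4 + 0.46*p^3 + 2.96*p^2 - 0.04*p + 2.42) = 8.41*p^4 - 1.15*p^3 + 4.7*p^2 + 5.06*p + 3.48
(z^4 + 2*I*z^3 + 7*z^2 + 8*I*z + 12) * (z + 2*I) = z^5 + 4*I*z^4 + 3*z^3 + 22*I*z^2 - 4*z + 24*I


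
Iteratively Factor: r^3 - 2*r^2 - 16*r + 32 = (r + 4)*(r^2 - 6*r + 8) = (r - 2)*(r + 4)*(r - 4)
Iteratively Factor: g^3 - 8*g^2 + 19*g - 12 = (g - 1)*(g^2 - 7*g + 12) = (g - 3)*(g - 1)*(g - 4)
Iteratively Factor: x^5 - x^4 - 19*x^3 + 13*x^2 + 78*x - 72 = (x + 3)*(x^4 - 4*x^3 - 7*x^2 + 34*x - 24) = (x - 4)*(x + 3)*(x^3 - 7*x + 6) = (x - 4)*(x + 3)^2*(x^2 - 3*x + 2) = (x - 4)*(x - 2)*(x + 3)^2*(x - 1)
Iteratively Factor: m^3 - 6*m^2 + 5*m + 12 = (m - 4)*(m^2 - 2*m - 3) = (m - 4)*(m - 3)*(m + 1)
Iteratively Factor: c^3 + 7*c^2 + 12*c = (c + 4)*(c^2 + 3*c) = c*(c + 4)*(c + 3)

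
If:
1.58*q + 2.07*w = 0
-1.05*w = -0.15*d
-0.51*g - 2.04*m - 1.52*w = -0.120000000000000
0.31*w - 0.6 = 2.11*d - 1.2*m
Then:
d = 7.0*w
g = -51.1803921568627*w - 1.76470588235294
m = 12.05*w + 0.5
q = -1.31012658227848*w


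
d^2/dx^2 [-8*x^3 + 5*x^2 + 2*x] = 10 - 48*x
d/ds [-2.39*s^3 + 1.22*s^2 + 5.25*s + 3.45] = -7.17*s^2 + 2.44*s + 5.25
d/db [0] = 0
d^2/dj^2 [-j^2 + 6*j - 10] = -2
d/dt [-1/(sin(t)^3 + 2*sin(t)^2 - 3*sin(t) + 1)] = (4*sin(t) - 3*cos(t)^2)*cos(t)/(sin(t)^3 + 2*sin(t)^2 - 3*sin(t) + 1)^2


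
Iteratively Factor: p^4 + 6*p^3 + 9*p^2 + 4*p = (p + 1)*(p^3 + 5*p^2 + 4*p) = (p + 1)*(p + 4)*(p^2 + p) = p*(p + 1)*(p + 4)*(p + 1)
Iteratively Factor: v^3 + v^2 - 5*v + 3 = (v - 1)*(v^2 + 2*v - 3) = (v - 1)^2*(v + 3)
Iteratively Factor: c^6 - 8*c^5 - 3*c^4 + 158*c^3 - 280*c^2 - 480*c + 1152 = (c - 3)*(c^5 - 5*c^4 - 18*c^3 + 104*c^2 + 32*c - 384) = (c - 4)*(c - 3)*(c^4 - c^3 - 22*c^2 + 16*c + 96) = (c - 4)^2*(c - 3)*(c^3 + 3*c^2 - 10*c - 24) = (c - 4)^2*(c - 3)^2*(c^2 + 6*c + 8) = (c - 4)^2*(c - 3)^2*(c + 2)*(c + 4)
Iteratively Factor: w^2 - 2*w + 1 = (w - 1)*(w - 1)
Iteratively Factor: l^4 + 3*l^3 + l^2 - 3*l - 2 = (l + 2)*(l^3 + l^2 - l - 1) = (l + 1)*(l + 2)*(l^2 - 1) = (l - 1)*(l + 1)*(l + 2)*(l + 1)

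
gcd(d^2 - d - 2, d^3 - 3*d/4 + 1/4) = d + 1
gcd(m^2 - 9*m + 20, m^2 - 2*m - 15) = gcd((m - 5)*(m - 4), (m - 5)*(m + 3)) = m - 5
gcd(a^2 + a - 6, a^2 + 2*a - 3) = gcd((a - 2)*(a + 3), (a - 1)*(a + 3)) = a + 3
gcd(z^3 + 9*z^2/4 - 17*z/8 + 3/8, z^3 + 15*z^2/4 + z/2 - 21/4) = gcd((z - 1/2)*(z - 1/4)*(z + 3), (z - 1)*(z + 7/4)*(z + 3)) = z + 3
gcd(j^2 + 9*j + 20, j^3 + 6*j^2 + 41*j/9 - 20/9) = j + 5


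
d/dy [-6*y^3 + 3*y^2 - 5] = 6*y*(1 - 3*y)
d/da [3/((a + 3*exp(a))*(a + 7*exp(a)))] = -(3*(a + 3*exp(a))*(7*exp(a) + 1) + 3*(a + 7*exp(a))*(3*exp(a) + 1))/((a + 3*exp(a))^2*(a + 7*exp(a))^2)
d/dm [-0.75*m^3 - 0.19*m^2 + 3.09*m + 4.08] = -2.25*m^2 - 0.38*m + 3.09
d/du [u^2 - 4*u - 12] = 2*u - 4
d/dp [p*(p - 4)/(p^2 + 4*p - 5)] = 2*(4*p^2 - 5*p + 10)/(p^4 + 8*p^3 + 6*p^2 - 40*p + 25)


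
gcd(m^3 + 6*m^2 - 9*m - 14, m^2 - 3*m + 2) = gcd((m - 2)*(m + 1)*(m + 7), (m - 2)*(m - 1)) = m - 2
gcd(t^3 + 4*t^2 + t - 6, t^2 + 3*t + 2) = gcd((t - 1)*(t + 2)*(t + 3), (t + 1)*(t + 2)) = t + 2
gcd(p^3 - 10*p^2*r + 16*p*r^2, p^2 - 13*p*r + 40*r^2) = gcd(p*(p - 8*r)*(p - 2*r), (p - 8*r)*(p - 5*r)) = p - 8*r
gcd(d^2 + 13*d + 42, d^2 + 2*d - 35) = d + 7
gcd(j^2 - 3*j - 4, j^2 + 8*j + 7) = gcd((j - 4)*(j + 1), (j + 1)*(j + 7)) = j + 1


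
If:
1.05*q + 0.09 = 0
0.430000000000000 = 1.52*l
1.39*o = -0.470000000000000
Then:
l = 0.28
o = -0.34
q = -0.09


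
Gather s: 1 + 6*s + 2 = 6*s + 3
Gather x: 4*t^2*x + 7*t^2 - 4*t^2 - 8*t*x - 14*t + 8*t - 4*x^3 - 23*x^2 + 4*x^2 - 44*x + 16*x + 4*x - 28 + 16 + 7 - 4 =3*t^2 - 6*t - 4*x^3 - 19*x^2 + x*(4*t^2 - 8*t - 24) - 9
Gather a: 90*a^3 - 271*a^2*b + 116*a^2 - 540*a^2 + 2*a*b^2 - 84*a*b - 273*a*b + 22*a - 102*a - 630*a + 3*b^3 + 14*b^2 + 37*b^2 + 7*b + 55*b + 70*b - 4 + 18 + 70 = 90*a^3 + a^2*(-271*b - 424) + a*(2*b^2 - 357*b - 710) + 3*b^3 + 51*b^2 + 132*b + 84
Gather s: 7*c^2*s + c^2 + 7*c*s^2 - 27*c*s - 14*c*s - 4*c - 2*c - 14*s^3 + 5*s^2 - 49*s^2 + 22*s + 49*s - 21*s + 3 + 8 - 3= c^2 - 6*c - 14*s^3 + s^2*(7*c - 44) + s*(7*c^2 - 41*c + 50) + 8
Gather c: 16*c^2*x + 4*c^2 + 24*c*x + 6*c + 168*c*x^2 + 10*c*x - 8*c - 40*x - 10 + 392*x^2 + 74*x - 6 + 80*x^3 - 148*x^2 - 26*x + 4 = c^2*(16*x + 4) + c*(168*x^2 + 34*x - 2) + 80*x^3 + 244*x^2 + 8*x - 12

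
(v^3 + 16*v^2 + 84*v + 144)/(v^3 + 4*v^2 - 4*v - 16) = (v^2 + 12*v + 36)/(v^2 - 4)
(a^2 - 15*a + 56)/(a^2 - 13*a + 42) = (a - 8)/(a - 6)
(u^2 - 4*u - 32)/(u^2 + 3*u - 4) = (u - 8)/(u - 1)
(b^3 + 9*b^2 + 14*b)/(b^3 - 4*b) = (b + 7)/(b - 2)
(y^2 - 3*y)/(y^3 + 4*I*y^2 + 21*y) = (y - 3)/(y^2 + 4*I*y + 21)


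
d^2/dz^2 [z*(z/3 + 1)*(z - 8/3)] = 2*z + 2/9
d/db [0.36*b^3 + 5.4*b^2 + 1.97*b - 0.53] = 1.08*b^2 + 10.8*b + 1.97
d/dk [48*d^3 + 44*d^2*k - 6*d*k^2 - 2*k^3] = 44*d^2 - 12*d*k - 6*k^2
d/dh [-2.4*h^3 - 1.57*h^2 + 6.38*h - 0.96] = -7.2*h^2 - 3.14*h + 6.38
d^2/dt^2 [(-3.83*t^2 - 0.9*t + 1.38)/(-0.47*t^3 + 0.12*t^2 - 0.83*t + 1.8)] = (1.692094*t^6 + 1.19286*t^5 - 12.927162*t^4 + 46.694508*t^3 + 0.823860000000002*t^2 - 7.346592*t + 26.202396)/(0.103823*t^9 - 0.079524*t^8 + 0.570345*t^7 - 1.47546*t^6 + 1.616325*t^5 - 4.538844*t^4 + 6.215867*t^3 - 4.88646*t^2 + 8.0676*t - 5.832)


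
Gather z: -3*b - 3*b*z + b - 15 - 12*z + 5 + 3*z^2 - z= -2*b + 3*z^2 + z*(-3*b - 13) - 10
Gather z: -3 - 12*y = -12*y - 3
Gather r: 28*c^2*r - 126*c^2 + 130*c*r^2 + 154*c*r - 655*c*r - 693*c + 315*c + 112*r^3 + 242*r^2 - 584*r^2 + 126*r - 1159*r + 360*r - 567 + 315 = -126*c^2 - 378*c + 112*r^3 + r^2*(130*c - 342) + r*(28*c^2 - 501*c - 673) - 252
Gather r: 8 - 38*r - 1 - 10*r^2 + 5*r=-10*r^2 - 33*r + 7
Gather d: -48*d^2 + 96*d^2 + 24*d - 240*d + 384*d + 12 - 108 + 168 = 48*d^2 + 168*d + 72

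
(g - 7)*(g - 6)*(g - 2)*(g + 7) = g^4 - 8*g^3 - 37*g^2 + 392*g - 588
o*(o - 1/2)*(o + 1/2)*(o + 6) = o^4 + 6*o^3 - o^2/4 - 3*o/2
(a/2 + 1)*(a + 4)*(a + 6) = a^3/2 + 6*a^2 + 22*a + 24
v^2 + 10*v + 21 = (v + 3)*(v + 7)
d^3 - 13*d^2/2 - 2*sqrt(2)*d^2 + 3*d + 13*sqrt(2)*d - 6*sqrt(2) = (d - 6)*(d - 1/2)*(d - 2*sqrt(2))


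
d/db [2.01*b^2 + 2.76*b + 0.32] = 4.02*b + 2.76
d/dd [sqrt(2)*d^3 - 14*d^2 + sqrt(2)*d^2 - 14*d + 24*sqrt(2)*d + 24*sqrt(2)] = 3*sqrt(2)*d^2 - 28*d + 2*sqrt(2)*d - 14 + 24*sqrt(2)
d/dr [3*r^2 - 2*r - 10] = 6*r - 2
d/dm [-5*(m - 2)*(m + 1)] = 5 - 10*m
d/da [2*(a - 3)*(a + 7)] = 4*a + 8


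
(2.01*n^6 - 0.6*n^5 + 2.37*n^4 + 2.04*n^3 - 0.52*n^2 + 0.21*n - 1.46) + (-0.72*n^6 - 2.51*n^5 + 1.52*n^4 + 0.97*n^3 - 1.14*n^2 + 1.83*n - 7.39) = 1.29*n^6 - 3.11*n^5 + 3.89*n^4 + 3.01*n^3 - 1.66*n^2 + 2.04*n - 8.85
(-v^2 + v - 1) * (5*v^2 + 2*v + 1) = -5*v^4 + 3*v^3 - 4*v^2 - v - 1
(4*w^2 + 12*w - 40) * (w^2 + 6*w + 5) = 4*w^4 + 36*w^3 + 52*w^2 - 180*w - 200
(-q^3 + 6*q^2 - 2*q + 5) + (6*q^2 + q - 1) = -q^3 + 12*q^2 - q + 4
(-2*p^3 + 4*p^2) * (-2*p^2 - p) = 4*p^5 - 6*p^4 - 4*p^3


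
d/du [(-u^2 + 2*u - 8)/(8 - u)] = (u^2 - 16*u + 8)/(u^2 - 16*u + 64)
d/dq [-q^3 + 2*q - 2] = 2 - 3*q^2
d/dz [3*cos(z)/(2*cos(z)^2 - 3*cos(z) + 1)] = 3*sin(z)*cos(2*z)/((cos(z) - 1)^2*(2*cos(z) - 1)^2)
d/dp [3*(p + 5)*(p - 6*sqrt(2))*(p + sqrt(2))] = 9*p^2 - 30*sqrt(2)*p + 30*p - 75*sqrt(2) - 36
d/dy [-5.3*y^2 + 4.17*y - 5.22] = 4.17 - 10.6*y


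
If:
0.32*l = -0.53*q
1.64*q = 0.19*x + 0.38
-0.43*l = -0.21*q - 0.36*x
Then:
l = -0.30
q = 0.18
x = -0.46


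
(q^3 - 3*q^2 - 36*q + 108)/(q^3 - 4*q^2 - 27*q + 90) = (q + 6)/(q + 5)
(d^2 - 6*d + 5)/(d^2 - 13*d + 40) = (d - 1)/(d - 8)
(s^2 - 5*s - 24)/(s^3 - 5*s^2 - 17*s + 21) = (s - 8)/(s^2 - 8*s + 7)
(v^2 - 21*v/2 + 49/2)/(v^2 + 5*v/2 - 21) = (v - 7)/(v + 6)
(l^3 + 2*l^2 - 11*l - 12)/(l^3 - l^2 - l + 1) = (l^2 + l - 12)/(l^2 - 2*l + 1)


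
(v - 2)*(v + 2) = v^2 - 4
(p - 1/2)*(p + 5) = p^2 + 9*p/2 - 5/2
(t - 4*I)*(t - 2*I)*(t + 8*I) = t^3 + 2*I*t^2 + 40*t - 64*I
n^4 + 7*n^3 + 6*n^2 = n^2*(n + 1)*(n + 6)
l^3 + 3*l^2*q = l^2*(l + 3*q)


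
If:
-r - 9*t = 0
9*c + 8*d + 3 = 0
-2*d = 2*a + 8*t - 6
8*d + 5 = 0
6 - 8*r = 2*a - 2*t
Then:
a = 1169/328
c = 2/9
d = -5/8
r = -45/328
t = 5/328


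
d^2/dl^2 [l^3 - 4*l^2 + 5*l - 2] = 6*l - 8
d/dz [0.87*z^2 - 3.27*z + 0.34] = 1.74*z - 3.27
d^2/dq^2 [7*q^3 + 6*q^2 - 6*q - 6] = 42*q + 12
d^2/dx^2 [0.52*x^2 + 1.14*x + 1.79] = 1.04000000000000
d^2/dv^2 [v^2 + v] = 2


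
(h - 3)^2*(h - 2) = h^3 - 8*h^2 + 21*h - 18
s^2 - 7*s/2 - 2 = (s - 4)*(s + 1/2)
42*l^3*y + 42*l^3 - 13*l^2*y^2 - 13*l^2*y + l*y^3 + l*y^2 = (-7*l + y)*(-6*l + y)*(l*y + l)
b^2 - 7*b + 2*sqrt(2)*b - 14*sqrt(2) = (b - 7)*(b + 2*sqrt(2))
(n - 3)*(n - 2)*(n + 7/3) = n^3 - 8*n^2/3 - 17*n/3 + 14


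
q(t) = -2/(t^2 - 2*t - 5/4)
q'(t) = -2*(2 - 2*t)/(t^2 - 2*t - 5/4)^2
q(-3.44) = -0.11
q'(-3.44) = -0.06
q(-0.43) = 9.75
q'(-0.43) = -135.98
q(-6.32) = -0.04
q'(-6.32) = -0.01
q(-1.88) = -0.33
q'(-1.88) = -0.32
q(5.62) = -0.10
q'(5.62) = 0.05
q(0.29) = 1.15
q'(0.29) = -0.93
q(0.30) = 1.14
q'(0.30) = -0.90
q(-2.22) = -0.25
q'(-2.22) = -0.20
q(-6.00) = -0.04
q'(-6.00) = -0.01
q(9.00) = -0.03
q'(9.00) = 0.01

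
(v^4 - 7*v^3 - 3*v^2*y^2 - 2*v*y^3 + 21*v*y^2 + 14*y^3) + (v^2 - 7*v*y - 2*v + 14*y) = v^4 - 7*v^3 - 3*v^2*y^2 + v^2 - 2*v*y^3 + 21*v*y^2 - 7*v*y - 2*v + 14*y^3 + 14*y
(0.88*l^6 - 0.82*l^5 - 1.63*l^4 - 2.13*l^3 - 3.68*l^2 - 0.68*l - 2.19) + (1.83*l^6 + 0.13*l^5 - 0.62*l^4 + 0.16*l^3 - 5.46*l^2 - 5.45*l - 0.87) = 2.71*l^6 - 0.69*l^5 - 2.25*l^4 - 1.97*l^3 - 9.14*l^2 - 6.13*l - 3.06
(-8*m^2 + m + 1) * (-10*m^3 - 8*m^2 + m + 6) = 80*m^5 + 54*m^4 - 26*m^3 - 55*m^2 + 7*m + 6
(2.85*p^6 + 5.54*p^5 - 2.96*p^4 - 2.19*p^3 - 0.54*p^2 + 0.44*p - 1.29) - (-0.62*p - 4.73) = 2.85*p^6 + 5.54*p^5 - 2.96*p^4 - 2.19*p^3 - 0.54*p^2 + 1.06*p + 3.44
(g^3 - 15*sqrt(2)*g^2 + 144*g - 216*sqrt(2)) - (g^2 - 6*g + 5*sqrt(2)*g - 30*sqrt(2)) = g^3 - 15*sqrt(2)*g^2 - g^2 - 5*sqrt(2)*g + 150*g - 186*sqrt(2)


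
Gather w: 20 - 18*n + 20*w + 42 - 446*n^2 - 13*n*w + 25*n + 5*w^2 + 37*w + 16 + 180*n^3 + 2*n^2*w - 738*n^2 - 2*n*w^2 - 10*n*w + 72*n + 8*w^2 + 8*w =180*n^3 - 1184*n^2 + 79*n + w^2*(13 - 2*n) + w*(2*n^2 - 23*n + 65) + 78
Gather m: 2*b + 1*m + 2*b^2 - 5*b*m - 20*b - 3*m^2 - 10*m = 2*b^2 - 18*b - 3*m^2 + m*(-5*b - 9)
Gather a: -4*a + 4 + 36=40 - 4*a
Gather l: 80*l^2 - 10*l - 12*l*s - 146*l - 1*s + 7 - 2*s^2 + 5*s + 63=80*l^2 + l*(-12*s - 156) - 2*s^2 + 4*s + 70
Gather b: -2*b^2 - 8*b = -2*b^2 - 8*b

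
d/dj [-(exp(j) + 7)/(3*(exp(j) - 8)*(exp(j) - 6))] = (exp(2*j) + 14*exp(j) - 146)*exp(j)/(3*(exp(4*j) - 28*exp(3*j) + 292*exp(2*j) - 1344*exp(j) + 2304))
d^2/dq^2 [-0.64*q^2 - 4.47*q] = -1.28000000000000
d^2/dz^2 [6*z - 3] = 0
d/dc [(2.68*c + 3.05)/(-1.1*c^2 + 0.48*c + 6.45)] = (2.948*c^2 + 6.71*c + 15.822)/(1.21*c^4 - 1.056*c^3 - 13.9596*c^2 + 6.192*c + 41.6025)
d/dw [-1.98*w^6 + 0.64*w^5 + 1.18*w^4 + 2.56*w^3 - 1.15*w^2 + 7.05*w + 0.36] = -11.88*w^5 + 3.2*w^4 + 4.72*w^3 + 7.68*w^2 - 2.3*w + 7.05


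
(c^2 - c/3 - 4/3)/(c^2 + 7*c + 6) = (c - 4/3)/(c + 6)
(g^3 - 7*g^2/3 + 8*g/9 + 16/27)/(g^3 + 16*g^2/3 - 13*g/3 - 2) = (9*g^2 - 24*g + 16)/(9*(g^2 + 5*g - 6))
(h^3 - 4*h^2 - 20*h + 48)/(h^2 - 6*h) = h + 2 - 8/h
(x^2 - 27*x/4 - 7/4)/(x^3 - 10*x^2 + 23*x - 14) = (x + 1/4)/(x^2 - 3*x + 2)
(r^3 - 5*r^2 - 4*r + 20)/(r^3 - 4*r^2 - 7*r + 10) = (r - 2)/(r - 1)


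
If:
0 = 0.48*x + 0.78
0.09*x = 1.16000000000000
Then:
No Solution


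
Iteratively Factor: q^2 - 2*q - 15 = (q - 5)*(q + 3)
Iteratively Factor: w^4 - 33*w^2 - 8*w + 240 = (w + 4)*(w^3 - 4*w^2 - 17*w + 60) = (w - 5)*(w + 4)*(w^2 + w - 12) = (w - 5)*(w - 3)*(w + 4)*(w + 4)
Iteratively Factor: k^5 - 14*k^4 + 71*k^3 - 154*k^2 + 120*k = (k - 5)*(k^4 - 9*k^3 + 26*k^2 - 24*k) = (k - 5)*(k - 4)*(k^3 - 5*k^2 + 6*k) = (k - 5)*(k - 4)*(k - 2)*(k^2 - 3*k) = (k - 5)*(k - 4)*(k - 3)*(k - 2)*(k)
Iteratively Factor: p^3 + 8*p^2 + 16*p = (p + 4)*(p^2 + 4*p) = p*(p + 4)*(p + 4)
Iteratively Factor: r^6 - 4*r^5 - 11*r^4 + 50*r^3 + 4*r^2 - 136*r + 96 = (r - 2)*(r^5 - 2*r^4 - 15*r^3 + 20*r^2 + 44*r - 48) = (r - 2)*(r + 3)*(r^4 - 5*r^3 + 20*r - 16) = (r - 4)*(r - 2)*(r + 3)*(r^3 - r^2 - 4*r + 4) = (r - 4)*(r - 2)*(r - 1)*(r + 3)*(r^2 - 4) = (r - 4)*(r - 2)*(r - 1)*(r + 2)*(r + 3)*(r - 2)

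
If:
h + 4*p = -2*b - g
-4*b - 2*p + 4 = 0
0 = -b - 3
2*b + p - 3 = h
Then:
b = -3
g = -25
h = -1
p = 8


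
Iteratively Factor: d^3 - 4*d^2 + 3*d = (d - 1)*(d^2 - 3*d) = d*(d - 1)*(d - 3)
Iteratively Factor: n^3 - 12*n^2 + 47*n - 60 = (n - 4)*(n^2 - 8*n + 15) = (n - 4)*(n - 3)*(n - 5)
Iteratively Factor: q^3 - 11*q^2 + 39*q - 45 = (q - 3)*(q^2 - 8*q + 15) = (q - 3)^2*(q - 5)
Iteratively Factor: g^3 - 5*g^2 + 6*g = (g)*(g^2 - 5*g + 6) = g*(g - 3)*(g - 2)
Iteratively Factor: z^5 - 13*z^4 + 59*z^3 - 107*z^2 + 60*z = (z - 1)*(z^4 - 12*z^3 + 47*z^2 - 60*z) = (z - 3)*(z - 1)*(z^3 - 9*z^2 + 20*z) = (z - 4)*(z - 3)*(z - 1)*(z^2 - 5*z) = z*(z - 4)*(z - 3)*(z - 1)*(z - 5)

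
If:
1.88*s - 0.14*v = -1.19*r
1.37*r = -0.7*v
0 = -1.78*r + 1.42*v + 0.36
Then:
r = 0.08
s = -0.06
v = -0.15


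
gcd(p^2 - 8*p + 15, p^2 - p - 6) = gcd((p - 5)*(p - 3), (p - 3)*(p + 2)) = p - 3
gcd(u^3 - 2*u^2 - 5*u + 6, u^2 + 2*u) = u + 2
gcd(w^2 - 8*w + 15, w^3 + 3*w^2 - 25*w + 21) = w - 3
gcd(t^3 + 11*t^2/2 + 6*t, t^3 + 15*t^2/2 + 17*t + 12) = t^2 + 11*t/2 + 6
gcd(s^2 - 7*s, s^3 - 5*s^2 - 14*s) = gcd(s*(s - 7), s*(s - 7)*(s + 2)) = s^2 - 7*s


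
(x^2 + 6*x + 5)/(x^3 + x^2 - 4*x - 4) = (x + 5)/(x^2 - 4)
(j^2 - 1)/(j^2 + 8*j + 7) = (j - 1)/(j + 7)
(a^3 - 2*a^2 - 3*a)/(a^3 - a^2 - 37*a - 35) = a*(a - 3)/(a^2 - 2*a - 35)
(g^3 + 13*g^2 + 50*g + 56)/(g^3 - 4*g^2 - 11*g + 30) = (g^3 + 13*g^2 + 50*g + 56)/(g^3 - 4*g^2 - 11*g + 30)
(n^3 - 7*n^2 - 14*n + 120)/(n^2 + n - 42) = (n^2 - n - 20)/(n + 7)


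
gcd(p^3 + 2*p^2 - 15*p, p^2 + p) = p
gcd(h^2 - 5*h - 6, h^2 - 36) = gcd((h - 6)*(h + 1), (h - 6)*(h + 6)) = h - 6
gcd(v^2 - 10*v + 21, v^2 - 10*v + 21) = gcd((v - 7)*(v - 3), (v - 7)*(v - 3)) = v^2 - 10*v + 21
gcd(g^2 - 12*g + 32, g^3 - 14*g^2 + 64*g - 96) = g - 4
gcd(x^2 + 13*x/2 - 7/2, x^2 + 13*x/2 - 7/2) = x^2 + 13*x/2 - 7/2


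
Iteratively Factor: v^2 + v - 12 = (v + 4)*(v - 3)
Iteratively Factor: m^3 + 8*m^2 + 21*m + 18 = (m + 3)*(m^2 + 5*m + 6) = (m + 2)*(m + 3)*(m + 3)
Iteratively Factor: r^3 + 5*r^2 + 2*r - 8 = (r + 4)*(r^2 + r - 2) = (r + 2)*(r + 4)*(r - 1)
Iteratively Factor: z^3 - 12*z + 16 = (z - 2)*(z^2 + 2*z - 8) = (z - 2)*(z + 4)*(z - 2)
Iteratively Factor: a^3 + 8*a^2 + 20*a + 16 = (a + 2)*(a^2 + 6*a + 8) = (a + 2)*(a + 4)*(a + 2)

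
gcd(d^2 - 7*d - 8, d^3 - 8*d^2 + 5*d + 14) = d + 1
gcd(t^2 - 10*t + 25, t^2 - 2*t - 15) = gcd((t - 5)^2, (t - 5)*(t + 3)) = t - 5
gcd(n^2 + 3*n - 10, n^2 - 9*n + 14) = n - 2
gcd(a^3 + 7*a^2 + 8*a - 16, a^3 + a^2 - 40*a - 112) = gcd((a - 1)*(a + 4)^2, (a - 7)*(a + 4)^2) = a^2 + 8*a + 16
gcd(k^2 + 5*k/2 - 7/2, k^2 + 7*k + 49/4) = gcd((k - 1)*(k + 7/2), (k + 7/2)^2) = k + 7/2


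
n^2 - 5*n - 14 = (n - 7)*(n + 2)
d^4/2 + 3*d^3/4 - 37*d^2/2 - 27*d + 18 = (d/2 + 1)*(d - 6)*(d - 1/2)*(d + 6)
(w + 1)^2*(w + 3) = w^3 + 5*w^2 + 7*w + 3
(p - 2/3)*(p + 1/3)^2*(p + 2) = p^4 + 2*p^3 - p^2/3 - 20*p/27 - 4/27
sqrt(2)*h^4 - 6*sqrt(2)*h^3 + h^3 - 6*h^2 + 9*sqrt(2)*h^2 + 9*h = h*(h - 3)^2*(sqrt(2)*h + 1)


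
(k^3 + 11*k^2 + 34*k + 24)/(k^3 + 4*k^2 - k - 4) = (k + 6)/(k - 1)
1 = 1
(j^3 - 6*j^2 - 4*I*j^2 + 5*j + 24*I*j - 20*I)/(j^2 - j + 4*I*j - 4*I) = (j^2 - j*(5 + 4*I) + 20*I)/(j + 4*I)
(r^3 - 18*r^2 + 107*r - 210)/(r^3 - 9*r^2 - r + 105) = (r - 6)/(r + 3)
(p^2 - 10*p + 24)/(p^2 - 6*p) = (p - 4)/p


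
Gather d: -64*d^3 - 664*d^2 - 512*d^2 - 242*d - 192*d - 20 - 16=-64*d^3 - 1176*d^2 - 434*d - 36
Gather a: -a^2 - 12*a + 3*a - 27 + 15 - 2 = -a^2 - 9*a - 14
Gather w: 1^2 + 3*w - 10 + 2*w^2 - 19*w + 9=2*w^2 - 16*w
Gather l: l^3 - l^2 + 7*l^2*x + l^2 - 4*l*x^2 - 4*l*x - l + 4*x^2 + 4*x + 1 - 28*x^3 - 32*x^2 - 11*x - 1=l^3 + 7*l^2*x + l*(-4*x^2 - 4*x - 1) - 28*x^3 - 28*x^2 - 7*x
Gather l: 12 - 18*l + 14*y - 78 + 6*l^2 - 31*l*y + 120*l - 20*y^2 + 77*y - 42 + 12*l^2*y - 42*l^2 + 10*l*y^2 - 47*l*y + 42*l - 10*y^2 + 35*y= l^2*(12*y - 36) + l*(10*y^2 - 78*y + 144) - 30*y^2 + 126*y - 108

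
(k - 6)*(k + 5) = k^2 - k - 30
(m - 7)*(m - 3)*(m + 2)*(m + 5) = m^4 - 3*m^3 - 39*m^2 + 47*m + 210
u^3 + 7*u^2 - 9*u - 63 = (u - 3)*(u + 3)*(u + 7)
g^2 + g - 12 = (g - 3)*(g + 4)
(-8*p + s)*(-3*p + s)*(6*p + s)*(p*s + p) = 144*p^4*s + 144*p^4 - 42*p^3*s^2 - 42*p^3*s - 5*p^2*s^3 - 5*p^2*s^2 + p*s^4 + p*s^3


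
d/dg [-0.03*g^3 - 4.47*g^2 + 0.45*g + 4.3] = -0.09*g^2 - 8.94*g + 0.45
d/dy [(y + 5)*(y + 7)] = 2*y + 12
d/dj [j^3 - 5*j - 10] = 3*j^2 - 5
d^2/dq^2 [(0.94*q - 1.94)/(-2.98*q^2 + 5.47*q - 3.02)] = (-(0.94*q - 1.94)*(5.96*q - 5.47)*(11.92*q - 10.94) + (16.8072*q - 21.846)*(2.98*q^2 - 5.47*q + 3.02))/(2.98*q^2 - 5.47*q + 3.02)^3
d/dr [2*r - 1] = 2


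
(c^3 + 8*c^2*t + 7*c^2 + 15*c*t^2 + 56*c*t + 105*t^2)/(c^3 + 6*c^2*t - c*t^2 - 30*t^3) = (-c - 7)/(-c + 2*t)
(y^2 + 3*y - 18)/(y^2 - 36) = (y - 3)/(y - 6)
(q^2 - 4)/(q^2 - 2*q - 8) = (q - 2)/(q - 4)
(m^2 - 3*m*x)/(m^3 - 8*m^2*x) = (m - 3*x)/(m*(m - 8*x))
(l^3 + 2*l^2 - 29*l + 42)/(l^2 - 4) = (l^2 + 4*l - 21)/(l + 2)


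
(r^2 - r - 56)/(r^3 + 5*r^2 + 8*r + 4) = (r^2 - r - 56)/(r^3 + 5*r^2 + 8*r + 4)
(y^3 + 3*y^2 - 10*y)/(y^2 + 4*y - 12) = y*(y + 5)/(y + 6)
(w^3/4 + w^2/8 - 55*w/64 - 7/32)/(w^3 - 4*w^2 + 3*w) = (16*w^3 + 8*w^2 - 55*w - 14)/(64*w*(w^2 - 4*w + 3))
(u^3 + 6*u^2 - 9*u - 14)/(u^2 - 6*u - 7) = (u^2 + 5*u - 14)/(u - 7)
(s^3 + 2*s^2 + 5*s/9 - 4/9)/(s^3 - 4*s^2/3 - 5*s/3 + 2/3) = (s + 4/3)/(s - 2)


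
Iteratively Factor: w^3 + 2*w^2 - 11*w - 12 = (w + 4)*(w^2 - 2*w - 3) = (w + 1)*(w + 4)*(w - 3)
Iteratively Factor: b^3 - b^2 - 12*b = (b - 4)*(b^2 + 3*b) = (b - 4)*(b + 3)*(b)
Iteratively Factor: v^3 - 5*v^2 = (v - 5)*(v^2) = v*(v - 5)*(v)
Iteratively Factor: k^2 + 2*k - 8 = (k + 4)*(k - 2)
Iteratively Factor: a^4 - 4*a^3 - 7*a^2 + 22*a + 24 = (a - 4)*(a^3 - 7*a - 6) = (a - 4)*(a + 2)*(a^2 - 2*a - 3) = (a - 4)*(a + 1)*(a + 2)*(a - 3)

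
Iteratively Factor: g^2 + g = (g + 1)*(g)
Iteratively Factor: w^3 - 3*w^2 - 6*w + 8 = (w - 1)*(w^2 - 2*w - 8) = (w - 1)*(w + 2)*(w - 4)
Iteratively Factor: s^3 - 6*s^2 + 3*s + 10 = (s + 1)*(s^2 - 7*s + 10) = (s - 2)*(s + 1)*(s - 5)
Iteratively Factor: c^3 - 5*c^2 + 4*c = (c - 1)*(c^2 - 4*c) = (c - 4)*(c - 1)*(c)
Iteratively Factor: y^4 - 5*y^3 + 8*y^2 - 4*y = (y - 2)*(y^3 - 3*y^2 + 2*y) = (y - 2)*(y - 1)*(y^2 - 2*y) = (y - 2)^2*(y - 1)*(y)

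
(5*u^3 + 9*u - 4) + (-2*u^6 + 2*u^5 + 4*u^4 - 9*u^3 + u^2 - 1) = -2*u^6 + 2*u^5 + 4*u^4 - 4*u^3 + u^2 + 9*u - 5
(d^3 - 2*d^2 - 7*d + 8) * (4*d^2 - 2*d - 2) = 4*d^5 - 10*d^4 - 26*d^3 + 50*d^2 - 2*d - 16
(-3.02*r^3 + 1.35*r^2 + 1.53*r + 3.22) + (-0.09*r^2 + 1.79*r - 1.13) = -3.02*r^3 + 1.26*r^2 + 3.32*r + 2.09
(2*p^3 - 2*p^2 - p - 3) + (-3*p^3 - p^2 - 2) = -p^3 - 3*p^2 - p - 5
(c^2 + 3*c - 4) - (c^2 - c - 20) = 4*c + 16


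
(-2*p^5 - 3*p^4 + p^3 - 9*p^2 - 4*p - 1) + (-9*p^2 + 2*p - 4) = -2*p^5 - 3*p^4 + p^3 - 18*p^2 - 2*p - 5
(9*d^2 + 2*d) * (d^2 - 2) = 9*d^4 + 2*d^3 - 18*d^2 - 4*d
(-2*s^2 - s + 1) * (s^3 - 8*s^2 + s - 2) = -2*s^5 + 15*s^4 + 7*s^3 - 5*s^2 + 3*s - 2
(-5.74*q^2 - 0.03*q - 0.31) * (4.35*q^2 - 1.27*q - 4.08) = -24.969*q^4 + 7.1593*q^3 + 22.1088*q^2 + 0.5161*q + 1.2648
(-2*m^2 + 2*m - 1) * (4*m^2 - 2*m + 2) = -8*m^4 + 12*m^3 - 12*m^2 + 6*m - 2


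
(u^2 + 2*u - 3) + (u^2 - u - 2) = 2*u^2 + u - 5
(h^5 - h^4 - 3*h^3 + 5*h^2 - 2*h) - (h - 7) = h^5 - h^4 - 3*h^3 + 5*h^2 - 3*h + 7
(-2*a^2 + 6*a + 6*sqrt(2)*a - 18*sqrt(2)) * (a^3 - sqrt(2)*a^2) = -2*a^5 + 6*a^4 + 8*sqrt(2)*a^4 - 24*sqrt(2)*a^3 - 12*a^3 + 36*a^2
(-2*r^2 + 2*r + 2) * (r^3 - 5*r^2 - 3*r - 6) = -2*r^5 + 12*r^4 - 2*r^3 - 4*r^2 - 18*r - 12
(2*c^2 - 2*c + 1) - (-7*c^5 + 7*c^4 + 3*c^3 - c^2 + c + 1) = 7*c^5 - 7*c^4 - 3*c^3 + 3*c^2 - 3*c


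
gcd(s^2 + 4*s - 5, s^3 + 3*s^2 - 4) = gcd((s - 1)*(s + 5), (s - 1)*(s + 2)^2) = s - 1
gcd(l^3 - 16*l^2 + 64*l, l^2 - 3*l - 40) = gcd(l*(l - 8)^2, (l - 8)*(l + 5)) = l - 8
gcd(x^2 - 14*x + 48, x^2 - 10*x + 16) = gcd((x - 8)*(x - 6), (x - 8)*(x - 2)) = x - 8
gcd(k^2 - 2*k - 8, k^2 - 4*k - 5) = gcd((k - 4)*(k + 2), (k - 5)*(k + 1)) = 1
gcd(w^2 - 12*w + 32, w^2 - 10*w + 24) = w - 4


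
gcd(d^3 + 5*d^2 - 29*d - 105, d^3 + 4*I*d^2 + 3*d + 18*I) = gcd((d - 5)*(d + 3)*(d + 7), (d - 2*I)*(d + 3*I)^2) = 1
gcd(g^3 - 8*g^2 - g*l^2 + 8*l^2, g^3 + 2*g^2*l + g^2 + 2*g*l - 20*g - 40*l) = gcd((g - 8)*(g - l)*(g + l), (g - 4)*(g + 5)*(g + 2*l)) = 1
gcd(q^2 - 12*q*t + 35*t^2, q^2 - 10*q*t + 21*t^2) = q - 7*t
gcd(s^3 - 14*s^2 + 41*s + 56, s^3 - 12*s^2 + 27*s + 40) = s^2 - 7*s - 8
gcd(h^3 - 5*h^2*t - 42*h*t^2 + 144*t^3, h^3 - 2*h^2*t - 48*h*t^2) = -h^2 + 2*h*t + 48*t^2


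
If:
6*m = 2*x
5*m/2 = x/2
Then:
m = 0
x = 0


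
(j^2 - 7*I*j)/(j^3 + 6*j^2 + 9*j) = (j - 7*I)/(j^2 + 6*j + 9)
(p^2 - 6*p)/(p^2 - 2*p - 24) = p/(p + 4)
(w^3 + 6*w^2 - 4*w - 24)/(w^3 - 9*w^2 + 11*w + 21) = (w^3 + 6*w^2 - 4*w - 24)/(w^3 - 9*w^2 + 11*w + 21)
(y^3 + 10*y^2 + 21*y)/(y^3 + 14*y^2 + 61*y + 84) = y/(y + 4)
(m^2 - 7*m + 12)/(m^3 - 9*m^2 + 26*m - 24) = 1/(m - 2)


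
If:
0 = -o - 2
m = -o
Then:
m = 2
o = -2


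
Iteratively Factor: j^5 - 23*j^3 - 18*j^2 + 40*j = (j - 1)*(j^4 + j^3 - 22*j^2 - 40*j) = (j - 5)*(j - 1)*(j^3 + 6*j^2 + 8*j) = j*(j - 5)*(j - 1)*(j^2 + 6*j + 8) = j*(j - 5)*(j - 1)*(j + 4)*(j + 2)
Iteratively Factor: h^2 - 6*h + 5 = (h - 5)*(h - 1)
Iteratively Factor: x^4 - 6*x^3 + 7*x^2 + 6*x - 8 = (x + 1)*(x^3 - 7*x^2 + 14*x - 8) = (x - 2)*(x + 1)*(x^2 - 5*x + 4) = (x - 2)*(x - 1)*(x + 1)*(x - 4)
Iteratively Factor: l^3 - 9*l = (l + 3)*(l^2 - 3*l) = l*(l + 3)*(l - 3)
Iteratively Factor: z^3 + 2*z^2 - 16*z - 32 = (z + 2)*(z^2 - 16) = (z - 4)*(z + 2)*(z + 4)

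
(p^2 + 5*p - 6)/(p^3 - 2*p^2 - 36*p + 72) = (p - 1)/(p^2 - 8*p + 12)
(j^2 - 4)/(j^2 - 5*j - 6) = (4 - j^2)/(-j^2 + 5*j + 6)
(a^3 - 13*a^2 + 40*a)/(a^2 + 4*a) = (a^2 - 13*a + 40)/(a + 4)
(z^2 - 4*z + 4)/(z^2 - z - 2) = (z - 2)/(z + 1)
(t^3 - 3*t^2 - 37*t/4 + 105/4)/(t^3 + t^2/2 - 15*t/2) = (t - 7/2)/t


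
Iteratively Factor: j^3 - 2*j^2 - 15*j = (j - 5)*(j^2 + 3*j) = j*(j - 5)*(j + 3)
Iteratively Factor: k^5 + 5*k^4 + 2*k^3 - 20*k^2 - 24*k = (k + 2)*(k^4 + 3*k^3 - 4*k^2 - 12*k) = (k + 2)^2*(k^3 + k^2 - 6*k) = k*(k + 2)^2*(k^2 + k - 6) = k*(k - 2)*(k + 2)^2*(k + 3)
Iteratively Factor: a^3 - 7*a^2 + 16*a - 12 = (a - 2)*(a^2 - 5*a + 6) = (a - 2)^2*(a - 3)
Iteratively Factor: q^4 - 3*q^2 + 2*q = (q + 2)*(q^3 - 2*q^2 + q) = (q - 1)*(q + 2)*(q^2 - q) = q*(q - 1)*(q + 2)*(q - 1)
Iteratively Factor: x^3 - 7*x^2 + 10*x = (x - 2)*(x^2 - 5*x) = (x - 5)*(x - 2)*(x)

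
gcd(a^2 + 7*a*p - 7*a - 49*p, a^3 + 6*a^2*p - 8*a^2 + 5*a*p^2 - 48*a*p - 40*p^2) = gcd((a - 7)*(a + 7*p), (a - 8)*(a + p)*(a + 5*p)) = 1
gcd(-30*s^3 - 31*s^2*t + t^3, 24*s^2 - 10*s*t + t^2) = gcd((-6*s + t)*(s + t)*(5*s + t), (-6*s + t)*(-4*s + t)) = 6*s - t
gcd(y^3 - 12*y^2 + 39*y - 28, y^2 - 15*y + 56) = y - 7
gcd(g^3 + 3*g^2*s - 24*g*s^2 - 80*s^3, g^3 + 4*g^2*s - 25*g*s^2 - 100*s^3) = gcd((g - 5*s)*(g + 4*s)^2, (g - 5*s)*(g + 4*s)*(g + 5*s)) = -g^2 + g*s + 20*s^2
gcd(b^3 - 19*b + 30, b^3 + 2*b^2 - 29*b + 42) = b^2 - 5*b + 6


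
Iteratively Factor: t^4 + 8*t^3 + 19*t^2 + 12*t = (t + 3)*(t^3 + 5*t^2 + 4*t) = (t + 3)*(t + 4)*(t^2 + t) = (t + 1)*(t + 3)*(t + 4)*(t)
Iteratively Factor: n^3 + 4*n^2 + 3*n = (n + 1)*(n^2 + 3*n) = n*(n + 1)*(n + 3)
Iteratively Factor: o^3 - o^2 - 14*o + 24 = (o + 4)*(o^2 - 5*o + 6) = (o - 3)*(o + 4)*(o - 2)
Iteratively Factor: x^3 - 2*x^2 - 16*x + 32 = (x - 2)*(x^2 - 16) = (x - 4)*(x - 2)*(x + 4)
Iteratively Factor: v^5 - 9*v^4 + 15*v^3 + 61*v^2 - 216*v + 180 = (v - 2)*(v^4 - 7*v^3 + v^2 + 63*v - 90) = (v - 5)*(v - 2)*(v^3 - 2*v^2 - 9*v + 18) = (v - 5)*(v - 3)*(v - 2)*(v^2 + v - 6) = (v - 5)*(v - 3)*(v - 2)^2*(v + 3)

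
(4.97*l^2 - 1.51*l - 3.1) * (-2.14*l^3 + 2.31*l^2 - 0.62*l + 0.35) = -10.6358*l^5 + 14.7121*l^4 + 0.0645000000000002*l^3 - 4.4853*l^2 + 1.3935*l - 1.085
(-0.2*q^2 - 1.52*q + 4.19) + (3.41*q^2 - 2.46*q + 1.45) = 3.21*q^2 - 3.98*q + 5.64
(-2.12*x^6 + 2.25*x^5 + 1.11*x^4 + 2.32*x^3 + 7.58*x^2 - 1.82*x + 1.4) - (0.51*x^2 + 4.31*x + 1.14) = -2.12*x^6 + 2.25*x^5 + 1.11*x^4 + 2.32*x^3 + 7.07*x^2 - 6.13*x + 0.26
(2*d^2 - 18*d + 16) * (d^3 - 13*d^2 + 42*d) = 2*d^5 - 44*d^4 + 334*d^3 - 964*d^2 + 672*d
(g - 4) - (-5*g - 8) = 6*g + 4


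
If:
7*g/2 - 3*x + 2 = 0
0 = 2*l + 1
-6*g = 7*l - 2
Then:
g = 11/12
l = -1/2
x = 125/72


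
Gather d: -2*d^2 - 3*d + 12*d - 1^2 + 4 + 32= -2*d^2 + 9*d + 35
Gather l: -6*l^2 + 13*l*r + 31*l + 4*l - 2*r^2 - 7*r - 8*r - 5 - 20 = -6*l^2 + l*(13*r + 35) - 2*r^2 - 15*r - 25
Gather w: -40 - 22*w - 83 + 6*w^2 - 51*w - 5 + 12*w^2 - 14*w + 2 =18*w^2 - 87*w - 126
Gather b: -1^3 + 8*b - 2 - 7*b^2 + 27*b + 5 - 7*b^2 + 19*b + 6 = -14*b^2 + 54*b + 8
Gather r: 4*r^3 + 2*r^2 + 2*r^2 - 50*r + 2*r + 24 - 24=4*r^3 + 4*r^2 - 48*r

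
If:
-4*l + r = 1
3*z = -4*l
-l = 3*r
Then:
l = -3/13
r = 1/13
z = 4/13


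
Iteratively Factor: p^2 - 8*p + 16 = (p - 4)*(p - 4)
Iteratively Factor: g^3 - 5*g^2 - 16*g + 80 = (g - 4)*(g^2 - g - 20) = (g - 5)*(g - 4)*(g + 4)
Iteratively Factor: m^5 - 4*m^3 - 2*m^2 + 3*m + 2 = (m + 1)*(m^4 - m^3 - 3*m^2 + m + 2) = (m + 1)^2*(m^3 - 2*m^2 - m + 2) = (m + 1)^3*(m^2 - 3*m + 2) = (m - 1)*(m + 1)^3*(m - 2)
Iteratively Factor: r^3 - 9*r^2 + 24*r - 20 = (r - 5)*(r^2 - 4*r + 4) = (r - 5)*(r - 2)*(r - 2)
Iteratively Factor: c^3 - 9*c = (c - 3)*(c^2 + 3*c) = c*(c - 3)*(c + 3)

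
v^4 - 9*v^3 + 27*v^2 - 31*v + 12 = (v - 4)*(v - 3)*(v - 1)^2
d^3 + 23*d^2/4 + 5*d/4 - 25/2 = (d - 5/4)*(d + 2)*(d + 5)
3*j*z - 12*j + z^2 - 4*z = (3*j + z)*(z - 4)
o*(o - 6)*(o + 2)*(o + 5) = o^4 + o^3 - 32*o^2 - 60*o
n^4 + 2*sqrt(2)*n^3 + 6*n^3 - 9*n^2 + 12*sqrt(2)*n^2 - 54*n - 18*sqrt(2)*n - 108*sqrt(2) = (n - 3)*(n + 3)*(n + 6)*(n + 2*sqrt(2))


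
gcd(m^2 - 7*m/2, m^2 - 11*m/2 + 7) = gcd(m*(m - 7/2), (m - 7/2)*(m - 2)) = m - 7/2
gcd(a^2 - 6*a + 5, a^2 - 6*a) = 1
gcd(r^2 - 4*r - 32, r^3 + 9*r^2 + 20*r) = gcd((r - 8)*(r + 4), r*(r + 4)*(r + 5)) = r + 4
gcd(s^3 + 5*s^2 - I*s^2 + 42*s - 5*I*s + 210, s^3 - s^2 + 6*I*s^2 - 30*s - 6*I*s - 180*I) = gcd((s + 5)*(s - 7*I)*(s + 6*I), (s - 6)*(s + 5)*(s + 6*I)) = s^2 + s*(5 + 6*I) + 30*I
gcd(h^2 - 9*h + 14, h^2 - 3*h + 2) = h - 2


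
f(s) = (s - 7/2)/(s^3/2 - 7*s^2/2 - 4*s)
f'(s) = (s - 7/2)*(-3*s^2/2 + 7*s + 4)/(s^3/2 - 7*s^2/2 - 4*s)^2 + 1/(s^3/2 - 7*s^2/2 - 4*s)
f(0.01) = 86.49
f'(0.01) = -8749.02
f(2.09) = 0.07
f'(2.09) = -0.10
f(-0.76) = -5.33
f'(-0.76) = 15.84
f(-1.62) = 1.06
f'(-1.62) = 2.27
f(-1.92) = 0.62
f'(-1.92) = 0.94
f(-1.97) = 0.57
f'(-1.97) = 0.84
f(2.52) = 0.04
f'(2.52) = -0.06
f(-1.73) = 0.85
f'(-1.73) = 1.58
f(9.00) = 0.12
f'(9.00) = -0.13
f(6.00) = -0.06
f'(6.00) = -0.04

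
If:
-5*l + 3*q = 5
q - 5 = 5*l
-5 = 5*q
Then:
No Solution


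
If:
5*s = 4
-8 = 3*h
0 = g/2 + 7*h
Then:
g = 112/3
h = -8/3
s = 4/5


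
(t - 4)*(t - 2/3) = t^2 - 14*t/3 + 8/3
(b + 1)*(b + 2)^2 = b^3 + 5*b^2 + 8*b + 4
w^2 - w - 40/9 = (w - 8/3)*(w + 5/3)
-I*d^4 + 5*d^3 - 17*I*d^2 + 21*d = d*(d - 3*I)*(d + 7*I)*(-I*d + 1)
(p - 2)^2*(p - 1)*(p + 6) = p^4 + p^3 - 22*p^2 + 44*p - 24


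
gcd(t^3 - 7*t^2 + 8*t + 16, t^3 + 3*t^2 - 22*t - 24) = t^2 - 3*t - 4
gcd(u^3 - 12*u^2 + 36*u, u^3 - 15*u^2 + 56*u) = u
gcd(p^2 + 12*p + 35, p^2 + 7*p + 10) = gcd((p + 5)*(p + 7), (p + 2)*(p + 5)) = p + 5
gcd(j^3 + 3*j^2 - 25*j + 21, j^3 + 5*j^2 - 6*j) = j - 1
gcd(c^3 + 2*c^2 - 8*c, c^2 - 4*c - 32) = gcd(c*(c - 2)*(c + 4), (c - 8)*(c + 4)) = c + 4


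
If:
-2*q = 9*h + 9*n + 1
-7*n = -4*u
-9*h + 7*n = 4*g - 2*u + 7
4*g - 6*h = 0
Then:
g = 3*u/5 - 7/10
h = 2*u/5 - 7/15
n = 4*u/7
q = 8/5 - 153*u/35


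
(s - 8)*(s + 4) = s^2 - 4*s - 32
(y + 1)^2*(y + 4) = y^3 + 6*y^2 + 9*y + 4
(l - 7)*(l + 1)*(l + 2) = l^3 - 4*l^2 - 19*l - 14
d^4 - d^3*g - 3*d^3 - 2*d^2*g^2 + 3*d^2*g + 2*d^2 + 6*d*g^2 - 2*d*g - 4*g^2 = (d - 2)*(d - 1)*(d - 2*g)*(d + g)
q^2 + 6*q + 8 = (q + 2)*(q + 4)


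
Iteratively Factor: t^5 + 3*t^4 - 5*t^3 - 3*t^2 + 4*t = (t + 1)*(t^4 + 2*t^3 - 7*t^2 + 4*t) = (t - 1)*(t + 1)*(t^3 + 3*t^2 - 4*t) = t*(t - 1)*(t + 1)*(t^2 + 3*t - 4) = t*(t - 1)^2*(t + 1)*(t + 4)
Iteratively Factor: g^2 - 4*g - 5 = (g + 1)*(g - 5)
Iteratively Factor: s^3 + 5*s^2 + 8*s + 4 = (s + 1)*(s^2 + 4*s + 4) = (s + 1)*(s + 2)*(s + 2)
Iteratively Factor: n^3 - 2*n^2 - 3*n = (n - 3)*(n^2 + n) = (n - 3)*(n + 1)*(n)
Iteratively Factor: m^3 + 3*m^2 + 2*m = (m + 2)*(m^2 + m) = m*(m + 2)*(m + 1)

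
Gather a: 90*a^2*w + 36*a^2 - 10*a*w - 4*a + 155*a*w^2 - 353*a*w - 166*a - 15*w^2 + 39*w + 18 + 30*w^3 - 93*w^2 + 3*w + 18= a^2*(90*w + 36) + a*(155*w^2 - 363*w - 170) + 30*w^3 - 108*w^2 + 42*w + 36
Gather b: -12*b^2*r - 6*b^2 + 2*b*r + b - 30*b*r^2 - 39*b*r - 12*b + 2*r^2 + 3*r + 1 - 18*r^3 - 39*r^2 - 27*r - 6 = b^2*(-12*r - 6) + b*(-30*r^2 - 37*r - 11) - 18*r^3 - 37*r^2 - 24*r - 5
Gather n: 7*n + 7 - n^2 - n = -n^2 + 6*n + 7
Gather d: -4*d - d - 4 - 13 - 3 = -5*d - 20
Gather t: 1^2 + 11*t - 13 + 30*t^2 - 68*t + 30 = 30*t^2 - 57*t + 18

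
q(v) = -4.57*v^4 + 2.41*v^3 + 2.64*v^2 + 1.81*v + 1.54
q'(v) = -18.28*v^3 + 7.23*v^2 + 5.28*v + 1.81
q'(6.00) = -3654.71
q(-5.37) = -4105.51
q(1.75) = -17.15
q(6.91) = -9483.80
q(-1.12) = -7.75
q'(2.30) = -170.21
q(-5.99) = -6315.87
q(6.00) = -5294.72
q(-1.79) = -53.98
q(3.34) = -441.89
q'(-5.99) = 4158.37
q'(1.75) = -64.78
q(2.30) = -78.90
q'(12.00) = -30481.55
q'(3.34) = -581.01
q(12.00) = -90195.62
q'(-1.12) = 30.65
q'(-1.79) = 120.37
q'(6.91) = -5647.78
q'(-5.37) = 3012.68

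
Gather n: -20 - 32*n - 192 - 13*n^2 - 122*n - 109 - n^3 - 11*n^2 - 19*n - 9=-n^3 - 24*n^2 - 173*n - 330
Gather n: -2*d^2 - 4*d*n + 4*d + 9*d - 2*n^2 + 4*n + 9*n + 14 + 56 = -2*d^2 + 13*d - 2*n^2 + n*(13 - 4*d) + 70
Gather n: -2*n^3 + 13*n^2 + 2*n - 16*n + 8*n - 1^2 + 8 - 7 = -2*n^3 + 13*n^2 - 6*n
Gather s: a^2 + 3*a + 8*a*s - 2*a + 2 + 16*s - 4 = a^2 + a + s*(8*a + 16) - 2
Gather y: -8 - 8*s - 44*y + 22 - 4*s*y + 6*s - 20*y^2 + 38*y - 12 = -2*s - 20*y^2 + y*(-4*s - 6) + 2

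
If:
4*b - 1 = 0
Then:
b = 1/4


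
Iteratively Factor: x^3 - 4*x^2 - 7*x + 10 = (x - 1)*(x^2 - 3*x - 10) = (x - 1)*(x + 2)*(x - 5)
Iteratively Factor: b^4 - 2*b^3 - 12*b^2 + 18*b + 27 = (b + 3)*(b^3 - 5*b^2 + 3*b + 9) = (b - 3)*(b + 3)*(b^2 - 2*b - 3) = (b - 3)*(b + 1)*(b + 3)*(b - 3)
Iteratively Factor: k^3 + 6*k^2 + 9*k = (k + 3)*(k^2 + 3*k) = (k + 3)^2*(k)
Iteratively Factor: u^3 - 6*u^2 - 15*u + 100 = (u + 4)*(u^2 - 10*u + 25) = (u - 5)*(u + 4)*(u - 5)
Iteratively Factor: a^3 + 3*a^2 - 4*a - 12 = (a + 2)*(a^2 + a - 6) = (a + 2)*(a + 3)*(a - 2)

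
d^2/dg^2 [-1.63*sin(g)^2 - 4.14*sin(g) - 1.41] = 4.14*sin(g) - 3.26*cos(2*g)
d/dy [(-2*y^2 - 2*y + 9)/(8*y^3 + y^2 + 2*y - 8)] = 2*(8*y^4 + 16*y^3 - 109*y^2 + 7*y - 1)/(64*y^6 + 16*y^5 + 33*y^4 - 124*y^3 - 12*y^2 - 32*y + 64)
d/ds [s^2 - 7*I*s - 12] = 2*s - 7*I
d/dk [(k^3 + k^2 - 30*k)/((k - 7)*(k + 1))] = (k^4 - 12*k^3 + 3*k^2 - 14*k + 210)/(k^4 - 12*k^3 + 22*k^2 + 84*k + 49)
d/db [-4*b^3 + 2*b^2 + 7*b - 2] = -12*b^2 + 4*b + 7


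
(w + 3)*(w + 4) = w^2 + 7*w + 12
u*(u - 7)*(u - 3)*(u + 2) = u^4 - 8*u^3 + u^2 + 42*u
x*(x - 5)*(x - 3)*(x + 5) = x^4 - 3*x^3 - 25*x^2 + 75*x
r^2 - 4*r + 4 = (r - 2)^2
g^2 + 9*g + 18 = (g + 3)*(g + 6)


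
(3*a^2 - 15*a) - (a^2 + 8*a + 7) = 2*a^2 - 23*a - 7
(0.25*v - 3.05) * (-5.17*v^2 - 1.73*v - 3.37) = -1.2925*v^3 + 15.336*v^2 + 4.434*v + 10.2785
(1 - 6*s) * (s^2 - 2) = -6*s^3 + s^2 + 12*s - 2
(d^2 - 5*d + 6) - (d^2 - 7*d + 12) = 2*d - 6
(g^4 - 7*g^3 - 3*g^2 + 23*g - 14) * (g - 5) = g^5 - 12*g^4 + 32*g^3 + 38*g^2 - 129*g + 70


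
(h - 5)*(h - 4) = h^2 - 9*h + 20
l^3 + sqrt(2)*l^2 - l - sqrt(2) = (l - 1)*(l + 1)*(l + sqrt(2))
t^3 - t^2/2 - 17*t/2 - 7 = (t - 7/2)*(t + 1)*(t + 2)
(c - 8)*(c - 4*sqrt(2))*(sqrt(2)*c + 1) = sqrt(2)*c^3 - 8*sqrt(2)*c^2 - 7*c^2 - 4*sqrt(2)*c + 56*c + 32*sqrt(2)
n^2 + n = n*(n + 1)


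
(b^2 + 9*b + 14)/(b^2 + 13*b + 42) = (b + 2)/(b + 6)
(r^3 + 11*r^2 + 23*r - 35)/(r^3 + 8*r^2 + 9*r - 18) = (r^2 + 12*r + 35)/(r^2 + 9*r + 18)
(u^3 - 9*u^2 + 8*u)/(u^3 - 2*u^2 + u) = (u - 8)/(u - 1)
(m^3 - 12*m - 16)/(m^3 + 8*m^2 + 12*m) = (m^2 - 2*m - 8)/(m*(m + 6))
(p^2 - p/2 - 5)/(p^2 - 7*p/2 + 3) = (2*p^2 - p - 10)/(2*p^2 - 7*p + 6)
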